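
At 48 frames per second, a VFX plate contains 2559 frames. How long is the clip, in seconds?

53.3125 seconds

Running time = 2559 / (48) = 53.3125 s.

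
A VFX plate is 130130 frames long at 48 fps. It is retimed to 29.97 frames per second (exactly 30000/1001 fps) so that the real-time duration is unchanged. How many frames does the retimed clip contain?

81250 frames

Target frames = source frames × (target rate / source rate) = 130130 × (30000/1001)/(48) = 130130 × 625/1001 = 81250.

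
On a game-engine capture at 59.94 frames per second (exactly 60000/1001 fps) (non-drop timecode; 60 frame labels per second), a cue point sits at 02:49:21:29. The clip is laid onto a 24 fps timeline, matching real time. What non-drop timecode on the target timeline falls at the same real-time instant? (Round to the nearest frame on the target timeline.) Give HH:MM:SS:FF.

Source frame index: (2×3600 + 49×60 + 21) × 60 + 29 = 609689.
Real time: 609689 / (60000/1001) = 610298689/60000 s.
Target frame: (610298689/60000) × (24) = 610298689/2500 ≈ 244119.476 → 244119.
At 24 labels/s: frame 244119 → 02:49:31:15.

02:49:31:15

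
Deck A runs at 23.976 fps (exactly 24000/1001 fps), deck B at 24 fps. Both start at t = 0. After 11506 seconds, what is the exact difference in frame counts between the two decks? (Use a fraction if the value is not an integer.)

25104/91 frames

A emits 24000/1001 × 11506 = 25104000/91 frames; B emits 24 × 11506 = 276144.
Difference = 25104/91 frames (≈ 275.8681); B is ahead of A.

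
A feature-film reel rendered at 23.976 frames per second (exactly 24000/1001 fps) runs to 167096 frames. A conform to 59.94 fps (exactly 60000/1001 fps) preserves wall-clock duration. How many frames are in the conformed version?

417740 frames

Target frames = source frames × (target rate / source rate) = 167096 × (60000/1001)/(24000/1001) = 167096 × 5/2 = 417740.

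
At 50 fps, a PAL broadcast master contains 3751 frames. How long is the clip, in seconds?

75.02 seconds

Running time = 3751 / (50) = 75.02 s.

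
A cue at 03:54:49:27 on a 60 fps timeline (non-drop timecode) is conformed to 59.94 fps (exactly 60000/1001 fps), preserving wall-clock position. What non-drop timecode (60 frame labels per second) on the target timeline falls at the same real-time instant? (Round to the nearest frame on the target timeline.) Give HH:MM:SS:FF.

03:54:35:22

Source frame index: (3×3600 + 54×60 + 49) × 60 + 27 = 845367.
Real time: 845367 / (60) = 281789/20 s.
Target frame: (281789/20) × (60000/1001) = 845367000/1001 ≈ 844522.478 → 844522.
At 60 labels/s: frame 844522 → 03:54:35:22.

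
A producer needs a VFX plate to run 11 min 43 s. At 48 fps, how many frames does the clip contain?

33744 frames

11 min 43 s = 703 s.
Frames = 703 × 48 = 33744.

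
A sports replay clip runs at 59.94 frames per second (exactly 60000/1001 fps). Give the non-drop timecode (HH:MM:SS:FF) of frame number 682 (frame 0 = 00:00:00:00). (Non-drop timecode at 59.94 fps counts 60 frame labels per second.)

00:00:11:22

682 ÷ 60 = 11 full seconds, remainder 22 frames.
11 s = 0 h 0 min 11 s.
Timecode: 00:00:11:22.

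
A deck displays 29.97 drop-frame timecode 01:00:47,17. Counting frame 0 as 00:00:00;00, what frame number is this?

109319

As if non-drop at 30 labels/s: (1 × 3600 + 0 × 60 + 47) × 30 + 17 = 109427.
Minute boundaries passed: 60; those not divisible by 10: 60 − 6 = 54; dropped labels = 2 × 54 = 108.
Actual frame index = 109427 − 108 = 109319.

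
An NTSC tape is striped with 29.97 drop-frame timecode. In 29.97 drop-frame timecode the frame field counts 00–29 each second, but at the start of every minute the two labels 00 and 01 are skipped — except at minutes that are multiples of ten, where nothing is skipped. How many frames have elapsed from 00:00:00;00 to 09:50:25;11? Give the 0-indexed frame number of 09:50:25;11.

Complete 10-minute blocks: 59, each 17982 frames → 1060938.
Remaining 0 whole minutes in the current block: 0 frames.
Within the current minute: 25 × 30 + 11 = 761. Total = 1060938 + 0 + 761 = 1061699.

1061699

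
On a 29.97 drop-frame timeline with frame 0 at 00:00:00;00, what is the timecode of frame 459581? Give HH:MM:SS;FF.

04:15:34;21

Ten DF minutes hold 17982 frames, so frame 459581 lies in block 25 (frames 449550–467531) with 10031 frames into that block.
The block's first minute is 1800 frames and the rest 1798 each; 10031 frames reaches minute 5, so 25 × 18 + 5 × 2 = 460 labels have been skipped so far.
Adding those back, label number 459581 + 460 = 460041 at 30 labels/s is 15334 s + 21 f = 4 h 15 min 34 s frame 21, i.e. 04:15:34;21.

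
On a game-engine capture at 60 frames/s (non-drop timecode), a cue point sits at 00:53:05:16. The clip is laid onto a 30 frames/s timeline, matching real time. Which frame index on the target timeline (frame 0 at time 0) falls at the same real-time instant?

Source frame index: (0×3600 + 53×60 + 5) × 60 + 16 = 191116.
Real time: 191116 / (60) = 47779/15 s.
Target frame: (47779/15) × (30) = 95558.

frame 95558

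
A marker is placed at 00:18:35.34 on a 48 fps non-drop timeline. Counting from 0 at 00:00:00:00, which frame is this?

53554

Total seconds to the label: (0 × 3600 + 18 × 60 + 35) = 1115.
Frame index = 1115 × 48 + 34 = 53554.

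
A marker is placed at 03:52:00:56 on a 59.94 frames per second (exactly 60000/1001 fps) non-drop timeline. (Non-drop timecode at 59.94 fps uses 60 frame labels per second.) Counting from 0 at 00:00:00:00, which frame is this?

835256

Total seconds to the label: (3 × 3600 + 52 × 60 + 0) = 13920.
Frame index = 13920 × 60 + 56 = 835256.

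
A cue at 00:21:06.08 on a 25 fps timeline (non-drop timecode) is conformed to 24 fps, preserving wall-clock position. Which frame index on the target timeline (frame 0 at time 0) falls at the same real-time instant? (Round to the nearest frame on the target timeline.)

Source frame index: (0×3600 + 21×60 + 6) × 25 + 8 = 31658.
Real time: 31658 / (25) = 31658/25 s.
Target frame: (31658/25) × (24) = 759792/25 ≈ 30391.680 → 30392.

frame 30392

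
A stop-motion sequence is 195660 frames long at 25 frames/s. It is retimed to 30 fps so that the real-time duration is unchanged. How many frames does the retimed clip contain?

Target frames = source frames × (target rate / source rate) = 195660 × (30)/(25) = 195660 × 6/5 = 234792.

234792 frames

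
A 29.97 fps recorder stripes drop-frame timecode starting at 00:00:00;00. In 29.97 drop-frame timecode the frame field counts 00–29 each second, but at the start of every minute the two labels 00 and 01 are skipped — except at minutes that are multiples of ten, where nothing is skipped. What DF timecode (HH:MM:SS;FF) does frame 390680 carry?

Each 10-minute DF block holds 10 × 60 × 30 − 9 × 2 = 17982 frames. 390680 ÷ 17982 → 21 full blocks, remainder 13058.
Within the partial block the first minute is 1800 frames and each further minute 1798, so 7 further minute boundaries passed. Total skipped labels = 18 × 21 + 2 × 7 = 392.
Non-drop label index = 390680 + 392 = 391072; at 30 labels/s that is 03:37:15:22, i.e. DF 03:37:15;22.

03:37:15;22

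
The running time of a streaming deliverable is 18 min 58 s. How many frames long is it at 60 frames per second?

68280 frames

18 min 58 s = 1138 s.
Frames = 1138 × 60 = 68280.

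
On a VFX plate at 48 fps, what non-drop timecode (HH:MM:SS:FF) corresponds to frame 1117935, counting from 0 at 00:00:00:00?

1117935 ÷ 48 = 23290 full seconds, remainder 15 frames.
23290 s = 6 h 28 min 10 s.
Timecode: 06:28:10:15.

06:28:10:15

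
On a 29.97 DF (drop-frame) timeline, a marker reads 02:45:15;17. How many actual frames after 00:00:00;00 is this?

297169

Complete 10-minute blocks: 16, each 17982 frames → 287712.
Remaining 5 whole minutes in the current block: 1800 + 4 × 1798 = 8992 frames.
Within the current minute: 15 × 30 + 17 − 2 = 465 (labels ;00/;01 skipped at this minute). Total = 287712 + 8992 + 465 = 297169.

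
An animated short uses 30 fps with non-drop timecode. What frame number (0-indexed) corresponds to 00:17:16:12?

Total seconds to the label: (0 × 3600 + 17 × 60 + 16) = 1036.
Frame index = 1036 × 30 + 12 = 31092.

frame 31092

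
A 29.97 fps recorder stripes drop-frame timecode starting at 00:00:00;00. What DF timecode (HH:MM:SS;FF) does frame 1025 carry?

00:00:34;05

Each 10-minute DF block holds 10 × 60 × 30 − 9 × 2 = 17982 frames. 1025 ÷ 17982 → 0 full blocks, remainder 1025.
Within the partial block the first minute is 1800 frames and each further minute 1798, so 0 further minute boundaries passed. Total skipped labels = 18 × 0 + 2 × 0 = 0.
Non-drop label index = 1025 + 0 = 1025; at 30 labels/s that is 00:00:34:05, i.e. DF 00:00:34;05.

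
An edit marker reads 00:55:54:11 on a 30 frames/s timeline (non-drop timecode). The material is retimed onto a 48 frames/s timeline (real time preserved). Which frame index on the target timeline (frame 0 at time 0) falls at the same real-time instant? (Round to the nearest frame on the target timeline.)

frame 161010

Source frame index: (0×3600 + 55×60 + 54) × 30 + 11 = 100631.
Real time: 100631 / (30) = 100631/30 s.
Target frame: (100631/30) × (48) = 805048/5 ≈ 161009.600 → 161010.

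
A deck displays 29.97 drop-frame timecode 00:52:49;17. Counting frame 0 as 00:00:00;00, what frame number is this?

Complete 10-minute blocks: 5, each 17982 frames → 89910.
Remaining 2 whole minutes in the current block: 1800 + 1 × 1798 = 3598 frames.
Within the current minute: 49 × 30 + 17 − 2 = 1485 (labels ;00/;01 skipped at this minute). Total = 89910 + 3598 + 1485 = 94993.

94993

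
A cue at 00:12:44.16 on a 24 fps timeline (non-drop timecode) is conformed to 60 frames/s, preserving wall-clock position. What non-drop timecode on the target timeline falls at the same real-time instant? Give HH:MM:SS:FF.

00:12:44:40

Source frame index: (0×3600 + 12×60 + 44) × 24 + 16 = 18352.
Real time: 18352 / (24) = 2294/3 s.
Target frame: (2294/3) × (60) = 45880.
At 60 labels/s: frame 45880 → 00:12:44:40.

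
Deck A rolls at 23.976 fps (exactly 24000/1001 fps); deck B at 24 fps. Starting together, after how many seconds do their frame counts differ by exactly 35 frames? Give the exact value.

The gap grows by |24 − 24000/1001| = 24/1001 frames per second.
Time for a 35-frame gap: 35 ÷ (24/1001) = 35035/24 s.

35035/24 seconds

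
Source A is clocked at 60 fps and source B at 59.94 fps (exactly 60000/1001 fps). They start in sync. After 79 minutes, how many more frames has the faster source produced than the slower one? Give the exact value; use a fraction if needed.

284400/1001 frames

79 min = 4740 s.
A emits 60 × 4740 = 284400 frames; B emits 60000/1001 × 4740 = 284400000/1001.
Difference = 284400/1001 frames (≈ 284.1159); B is behind A.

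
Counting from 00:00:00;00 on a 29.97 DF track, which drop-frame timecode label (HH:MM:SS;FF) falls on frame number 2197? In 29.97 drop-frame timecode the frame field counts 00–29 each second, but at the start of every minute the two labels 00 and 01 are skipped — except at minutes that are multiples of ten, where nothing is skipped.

00:01:13;09

Ten DF minutes hold 17982 frames, so frame 2197 lies in block 0 (frames 0–17981) with 2197 frames into that block.
The block's first minute is 1800 frames and the rest 1798 each; 2197 frames reaches minute 1, so 0 × 18 + 1 × 2 = 2 labels have been skipped so far.
Adding those back, label number 2197 + 2 = 2199 at 30 labels/s is 73 s + 9 f = 0 h 1 min 13 s frame 9, i.e. 00:01:13;09.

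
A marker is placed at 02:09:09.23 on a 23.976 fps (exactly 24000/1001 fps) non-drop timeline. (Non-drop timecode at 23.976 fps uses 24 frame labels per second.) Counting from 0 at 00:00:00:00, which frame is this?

Total seconds to the label: (2 × 3600 + 9 × 60 + 9) = 7749.
Frame index = 7749 × 24 + 23 = 185999.

185999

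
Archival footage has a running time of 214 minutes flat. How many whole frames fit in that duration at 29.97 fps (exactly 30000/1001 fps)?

384815 frames

214 min = 12840 s.
Frames = 12840 × 30000/1001 = 385200000/1001 ≈ 384815.1848.
Complete frames: 384815.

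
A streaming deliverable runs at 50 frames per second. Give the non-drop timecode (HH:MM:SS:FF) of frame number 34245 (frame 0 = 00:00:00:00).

00:11:24:45

34245 ÷ 50 = 684 full seconds, remainder 45 frames.
684 s = 0 h 11 min 24 s.
Timecode: 00:11:24:45.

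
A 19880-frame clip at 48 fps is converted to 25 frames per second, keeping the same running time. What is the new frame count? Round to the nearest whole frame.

Frames at target rate = 19880 × (25) / (48) = 62125/6 ≈ 10354.167.
Nearest whole frame: 10354.

10354 frames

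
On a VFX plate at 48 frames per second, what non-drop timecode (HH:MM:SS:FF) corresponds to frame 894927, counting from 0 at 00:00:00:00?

894927 ÷ 48 = 18644 full seconds, remainder 15 frames.
18644 s = 5 h 10 min 44 s.
Timecode: 05:10:44:15.

05:10:44:15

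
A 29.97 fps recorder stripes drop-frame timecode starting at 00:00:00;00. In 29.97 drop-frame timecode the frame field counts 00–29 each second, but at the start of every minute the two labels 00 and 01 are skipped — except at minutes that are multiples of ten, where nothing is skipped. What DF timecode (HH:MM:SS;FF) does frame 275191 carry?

Each 10-minute DF block holds 10 × 60 × 30 − 9 × 2 = 17982 frames. 275191 ÷ 17982 → 15 full blocks, remainder 5461.
Within the partial block the first minute is 1800 frames and each further minute 1798, so 3 further minute boundaries passed. Total skipped labels = 18 × 15 + 2 × 3 = 276.
Non-drop label index = 275191 + 276 = 275467; at 30 labels/s that is 02:33:02:07, i.e. DF 02:33:02;07.

02:33:02;07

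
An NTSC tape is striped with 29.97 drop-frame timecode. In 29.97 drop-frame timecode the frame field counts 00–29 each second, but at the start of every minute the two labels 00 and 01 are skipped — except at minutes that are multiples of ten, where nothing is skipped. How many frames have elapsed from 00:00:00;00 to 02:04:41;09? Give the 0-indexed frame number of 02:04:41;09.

As if non-drop at 30 labels/s: (2 × 3600 + 4 × 60 + 41) × 30 + 9 = 224439.
Minute boundaries passed: 124; those not divisible by 10: 124 − 12 = 112; dropped labels = 2 × 112 = 224.
Actual frame index = 224439 − 224 = 224215.

224215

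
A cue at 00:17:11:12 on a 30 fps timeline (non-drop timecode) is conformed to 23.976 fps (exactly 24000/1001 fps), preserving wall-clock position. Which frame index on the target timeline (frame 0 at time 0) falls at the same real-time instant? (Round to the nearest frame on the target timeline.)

frame 24729

Source frame index: (0×3600 + 17×60 + 11) × 30 + 12 = 30942.
Real time: 30942 / (30) = 5157/5 s.
Target frame: (5157/5) × (24000/1001) = 24753600/1001 ≈ 24728.871 → 24729.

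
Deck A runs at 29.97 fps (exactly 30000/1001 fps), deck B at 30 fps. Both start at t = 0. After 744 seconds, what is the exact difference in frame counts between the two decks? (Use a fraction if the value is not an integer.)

22320/1001 frames

A emits 30000/1001 × 744 = 22320000/1001 frames; B emits 30 × 744 = 22320.
Difference = 22320/1001 frames (≈ 22.2977); B is ahead of A.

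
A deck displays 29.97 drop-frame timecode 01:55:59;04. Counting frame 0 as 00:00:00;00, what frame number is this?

As if non-drop at 30 labels/s: (1 × 3600 + 55 × 60 + 59) × 30 + 4 = 208774.
Minute boundaries passed: 115; those not divisible by 10: 115 − 11 = 104; dropped labels = 2 × 104 = 208.
Actual frame index = 208774 − 208 = 208566.

208566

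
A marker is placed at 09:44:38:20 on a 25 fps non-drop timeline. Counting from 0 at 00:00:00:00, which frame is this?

frame 876970

Total seconds to the label: (9 × 3600 + 44 × 60 + 38) = 35078.
Frame index = 35078 × 25 + 20 = 876970.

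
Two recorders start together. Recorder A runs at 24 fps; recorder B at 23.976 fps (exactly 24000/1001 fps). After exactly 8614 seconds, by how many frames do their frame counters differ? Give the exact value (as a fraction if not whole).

206736/1001 frames

A emits 24 × 8614 = 206736 frames; B emits 24000/1001 × 8614 = 206736000/1001.
Difference = 206736/1001 frames (≈ 206.5295); B is behind A.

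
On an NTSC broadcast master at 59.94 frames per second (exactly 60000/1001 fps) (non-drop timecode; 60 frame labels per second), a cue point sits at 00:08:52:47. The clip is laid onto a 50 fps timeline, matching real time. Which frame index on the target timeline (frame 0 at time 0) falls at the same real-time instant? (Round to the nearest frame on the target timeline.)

frame 26666

Source frame index: (0×3600 + 8×60 + 52) × 60 + 47 = 31967.
Real time: 31967 / (60000/1001) = 31998967/60000 s.
Target frame: (31998967/60000) × (50) = 31998967/1200 ≈ 26665.806 → 26666.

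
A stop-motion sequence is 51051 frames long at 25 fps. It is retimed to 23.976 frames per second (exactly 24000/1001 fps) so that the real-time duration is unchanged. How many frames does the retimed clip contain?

Frames at target rate = 51051 × (24000/1001) / (25) = 48960.

48960 frames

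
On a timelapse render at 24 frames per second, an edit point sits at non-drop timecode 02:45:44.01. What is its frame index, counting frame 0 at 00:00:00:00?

238657

Total seconds to the label: (2 × 3600 + 45 × 60 + 44) = 9944.
Frame index = 9944 × 24 + 1 = 238657.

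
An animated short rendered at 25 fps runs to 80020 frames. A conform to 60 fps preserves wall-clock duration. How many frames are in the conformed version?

Target frames = source frames × (target rate / source rate) = 80020 × (60)/(25) = 80020 × 12/5 = 192048.

192048 frames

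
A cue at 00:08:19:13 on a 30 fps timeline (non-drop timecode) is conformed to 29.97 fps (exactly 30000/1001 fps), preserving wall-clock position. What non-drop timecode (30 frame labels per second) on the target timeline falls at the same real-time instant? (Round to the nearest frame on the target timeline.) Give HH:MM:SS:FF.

Source frame index: (0×3600 + 8×60 + 19) × 30 + 13 = 14983.
Real time: 14983 / (30) = 14983/30 s.
Target frame: (14983/30) × (30000/1001) = 14983000/1001 ≈ 14968.032 → 14968.
At 30 labels/s: frame 14968 → 00:08:18:28.

00:08:18:28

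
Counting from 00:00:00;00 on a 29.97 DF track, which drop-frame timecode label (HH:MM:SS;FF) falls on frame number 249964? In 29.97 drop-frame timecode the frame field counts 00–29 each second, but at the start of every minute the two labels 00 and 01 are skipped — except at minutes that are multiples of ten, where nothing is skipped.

02:19:00;16

Each 10-minute DF block holds 10 × 60 × 30 − 9 × 2 = 17982 frames. 249964 ÷ 17982 → 13 full blocks, remainder 16198.
Within the partial block the first minute is 1800 frames and each further minute 1798, so 9 further minute boundaries passed. Total skipped labels = 18 × 13 + 2 × 9 = 252.
Non-drop label index = 249964 + 252 = 250216; at 30 labels/s that is 02:19:00:16, i.e. DF 02:19:00;16.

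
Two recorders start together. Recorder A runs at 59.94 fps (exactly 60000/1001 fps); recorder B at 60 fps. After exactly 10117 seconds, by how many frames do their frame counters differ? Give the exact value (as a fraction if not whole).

607020/1001 frames

A emits 60000/1001 × 10117 = 607020000/1001 frames; B emits 60 × 10117 = 607020.
Difference = 607020/1001 frames (≈ 606.4136); B is ahead of A.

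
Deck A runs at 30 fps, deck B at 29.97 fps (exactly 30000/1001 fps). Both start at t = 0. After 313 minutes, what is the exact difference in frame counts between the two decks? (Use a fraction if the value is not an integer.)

563400/1001 frames

313 min = 18780 s.
A emits 30 × 18780 = 563400 frames; B emits 30000/1001 × 18780 = 563400000/1001.
Difference = 563400/1001 frames (≈ 562.8372); B is behind A.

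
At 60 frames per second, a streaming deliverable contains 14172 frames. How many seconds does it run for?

236.2 seconds

Running time = 14172 / (60) = 236.2 s.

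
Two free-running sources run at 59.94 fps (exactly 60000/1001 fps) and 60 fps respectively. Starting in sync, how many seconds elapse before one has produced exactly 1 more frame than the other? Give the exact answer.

1001/60 seconds

The gap grows by |60 − 60000/1001| = 60/1001 frames per second.
Time for a 1-frame gap: 1 ÷ (60/1001) = 1001/60 s.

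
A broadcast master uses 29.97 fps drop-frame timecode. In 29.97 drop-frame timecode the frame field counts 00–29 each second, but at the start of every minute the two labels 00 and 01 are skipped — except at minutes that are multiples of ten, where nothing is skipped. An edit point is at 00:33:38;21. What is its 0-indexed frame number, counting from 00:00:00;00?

60501

As if non-drop at 30 labels/s: (0 × 3600 + 33 × 60 + 38) × 30 + 21 = 60561.
Minute boundaries passed: 33; those not divisible by 10: 33 − 3 = 30; dropped labels = 2 × 30 = 60.
Actual frame index = 60561 − 60 = 60501.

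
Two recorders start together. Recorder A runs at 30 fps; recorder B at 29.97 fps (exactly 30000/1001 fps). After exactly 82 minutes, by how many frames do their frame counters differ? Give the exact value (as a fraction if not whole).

82 min = 4920 s.
A emits 30 × 4920 = 147600 frames; B emits 30000/1001 × 4920 = 147600000/1001.
Difference = 147600/1001 frames (≈ 147.4525); B is behind A.

147600/1001 frames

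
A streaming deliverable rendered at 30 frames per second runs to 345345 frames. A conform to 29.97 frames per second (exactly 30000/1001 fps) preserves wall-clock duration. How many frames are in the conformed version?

345000 frames

Target frames = source frames × (target rate / source rate) = 345345 × (30000/1001)/(30) = 345345 × 1000/1001 = 345000.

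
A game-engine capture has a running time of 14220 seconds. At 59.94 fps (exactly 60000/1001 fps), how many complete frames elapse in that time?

852347 frames

Frames = 14220 × 60000/1001 = 853200000/1001 ≈ 852347.6523.
Complete frames: 852347.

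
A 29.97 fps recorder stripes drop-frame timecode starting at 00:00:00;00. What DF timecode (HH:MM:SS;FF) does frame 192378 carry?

Ten DF minutes hold 17982 frames, so frame 192378 lies in block 10 (frames 179820–197801) with 12558 frames into that block.
The block's first minute is 1800 frames and the rest 1798 each; 12558 frames reaches minute 6, so 10 × 18 + 6 × 2 = 192 labels have been skipped so far.
Adding those back, label number 192378 + 192 = 192570 at 30 labels/s is 6419 s + 0 f = 1 h 46 min 59 s frame 0, i.e. 01:46:59;00.

01:46:59;00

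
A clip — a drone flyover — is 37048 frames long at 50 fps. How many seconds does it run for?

740.96 seconds

Running time = 37048 / (50) = 740.96 s.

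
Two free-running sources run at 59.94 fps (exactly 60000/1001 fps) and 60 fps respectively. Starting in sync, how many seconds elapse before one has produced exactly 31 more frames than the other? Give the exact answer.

31031/60 seconds

The gap grows by |60 − 60000/1001| = 60/1001 frames per second.
Time for a 31-frame gap: 31 ÷ (60/1001) = 31031/60 s.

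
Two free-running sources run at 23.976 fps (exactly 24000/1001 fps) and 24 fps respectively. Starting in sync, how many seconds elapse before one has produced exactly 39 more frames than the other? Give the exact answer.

1626.625 seconds

The gap grows by |24 − 24000/1001| = 24/1001 frames per second.
Time for a 39-frame gap: 39 ÷ (24/1001) = 1626.625 s.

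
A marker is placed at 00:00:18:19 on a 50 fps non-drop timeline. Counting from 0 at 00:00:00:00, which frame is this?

Total seconds to the label: (0 × 3600 + 0 × 60 + 18) = 18.
Frame index = 18 × 50 + 19 = 919.

frame 919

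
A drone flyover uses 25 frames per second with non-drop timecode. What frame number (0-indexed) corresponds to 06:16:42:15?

Total seconds to the label: (6 × 3600 + 16 × 60 + 42) = 22602.
Frame index = 22602 × 25 + 15 = 565065.

frame 565065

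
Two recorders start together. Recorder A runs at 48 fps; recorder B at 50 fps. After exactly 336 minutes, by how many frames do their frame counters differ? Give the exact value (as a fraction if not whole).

40320 frames

336 min = 20160 s.
A emits 48 × 20160 = 967680 frames; B emits 50 × 20160 = 1008000.
Difference = 40320 frames; B is ahead of A.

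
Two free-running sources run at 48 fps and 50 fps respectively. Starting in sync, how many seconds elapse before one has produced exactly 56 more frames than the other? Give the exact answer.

The gap grows by |50 − 48| = 2 frames per second.
Time for a 56-frame gap: 56 ÷ (2) = 28 s.

28 seconds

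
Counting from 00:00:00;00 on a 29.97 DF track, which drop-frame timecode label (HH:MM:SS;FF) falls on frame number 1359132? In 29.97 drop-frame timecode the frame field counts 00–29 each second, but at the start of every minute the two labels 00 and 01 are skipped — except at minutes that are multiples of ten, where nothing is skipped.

Each 10-minute DF block holds 10 × 60 × 30 − 9 × 2 = 17982 frames. 1359132 ÷ 17982 → 75 full blocks, remainder 10482.
Within the partial block the first minute is 1800 frames and each further minute 1798, so 5 further minute boundaries passed. Total skipped labels = 18 × 75 + 2 × 5 = 1360.
Non-drop label index = 1359132 + 1360 = 1360492; at 30 labels/s that is 12:35:49:22, i.e. DF 12:35:49;22.

12:35:49;22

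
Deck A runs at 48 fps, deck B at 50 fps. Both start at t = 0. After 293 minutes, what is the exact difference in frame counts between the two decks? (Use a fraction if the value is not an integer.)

293 min = 17580 s.
A emits 48 × 17580 = 843840 frames; B emits 50 × 17580 = 879000.
Difference = 35160 frames; B is ahead of A.

35160 frames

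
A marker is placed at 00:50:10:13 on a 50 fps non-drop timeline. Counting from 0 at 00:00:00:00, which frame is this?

150513

Total seconds to the label: (0 × 3600 + 50 × 60 + 10) = 3010.
Frame index = 3010 × 50 + 13 = 150513.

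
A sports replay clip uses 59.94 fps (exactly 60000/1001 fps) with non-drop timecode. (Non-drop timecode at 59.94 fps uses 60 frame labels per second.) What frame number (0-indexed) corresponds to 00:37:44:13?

frame 135853

Total seconds to the label: (0 × 3600 + 37 × 60 + 44) = 2264.
Frame index = 2264 × 60 + 13 = 135853.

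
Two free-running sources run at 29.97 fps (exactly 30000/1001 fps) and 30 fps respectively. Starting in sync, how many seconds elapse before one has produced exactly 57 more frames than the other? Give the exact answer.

1901.9 seconds

The gap grows by |30 − 30000/1001| = 30/1001 frames per second.
Time for a 57-frame gap: 57 ÷ (30/1001) = 1901.9 s.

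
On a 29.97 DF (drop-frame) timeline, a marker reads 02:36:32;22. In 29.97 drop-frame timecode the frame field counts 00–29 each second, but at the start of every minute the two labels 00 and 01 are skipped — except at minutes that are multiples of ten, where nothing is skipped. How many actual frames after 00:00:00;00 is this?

Complete 10-minute blocks: 15, each 17982 frames → 269730.
Remaining 6 whole minutes in the current block: 1800 + 5 × 1798 = 10790 frames.
Within the current minute: 32 × 30 + 22 − 2 = 980 (labels ;00/;01 skipped at this minute). Total = 269730 + 10790 + 980 = 281500.

281500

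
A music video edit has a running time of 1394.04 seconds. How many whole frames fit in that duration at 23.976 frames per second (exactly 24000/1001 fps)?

Frames = 1394.04 × 24000/1001 = 33456960/1001 ≈ 33423.5365.
Complete frames: 33423.

33423 frames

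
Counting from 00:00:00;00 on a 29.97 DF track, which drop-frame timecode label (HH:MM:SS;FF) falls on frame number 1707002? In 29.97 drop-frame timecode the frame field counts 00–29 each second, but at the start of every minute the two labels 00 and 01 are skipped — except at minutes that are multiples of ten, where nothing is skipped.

15:49:17;02

Each 10-minute DF block holds 10 × 60 × 30 − 9 × 2 = 17982 frames. 1707002 ÷ 17982 → 94 full blocks, remainder 16694.
Within the partial block the first minute is 1800 frames and each further minute 1798, so 9 further minute boundaries passed. Total skipped labels = 18 × 94 + 2 × 9 = 1710.
Non-drop label index = 1707002 + 1710 = 1708712; at 30 labels/s that is 15:49:17:02, i.e. DF 15:49:17;02.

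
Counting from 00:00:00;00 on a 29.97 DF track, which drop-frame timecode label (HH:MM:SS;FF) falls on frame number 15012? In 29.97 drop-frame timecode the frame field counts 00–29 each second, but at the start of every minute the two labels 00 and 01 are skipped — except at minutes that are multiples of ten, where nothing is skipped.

00:08:20;28

Ten DF minutes hold 17982 frames, so frame 15012 lies in block 0 (frames 0–17981) with 15012 frames into that block.
The block's first minute is 1800 frames and the rest 1798 each; 15012 frames reaches minute 8, so 0 × 18 + 8 × 2 = 16 labels have been skipped so far.
Adding those back, label number 15012 + 16 = 15028 at 30 labels/s is 500 s + 28 f = 0 h 8 min 20 s frame 28, i.e. 00:08:20;28.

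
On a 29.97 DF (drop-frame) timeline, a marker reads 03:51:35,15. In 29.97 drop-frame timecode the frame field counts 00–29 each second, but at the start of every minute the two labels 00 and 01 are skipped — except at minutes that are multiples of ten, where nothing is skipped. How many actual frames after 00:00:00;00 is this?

416449

Complete 10-minute blocks: 23, each 17982 frames → 413586.
Remaining 1 whole minute in the current block: 1800 + 0 × 1798 = 1800 frames.
Within the current minute: 35 × 30 + 15 − 2 = 1063 (labels ;00/;01 skipped at this minute). Total = 413586 + 1800 + 1063 = 416449.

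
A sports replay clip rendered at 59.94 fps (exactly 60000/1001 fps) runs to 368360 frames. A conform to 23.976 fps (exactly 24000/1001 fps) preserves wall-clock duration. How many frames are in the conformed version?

147344 frames

Target frames = source frames × (target rate / source rate) = 368360 × (24000/1001)/(60000/1001) = 368360 × 2/5 = 147344.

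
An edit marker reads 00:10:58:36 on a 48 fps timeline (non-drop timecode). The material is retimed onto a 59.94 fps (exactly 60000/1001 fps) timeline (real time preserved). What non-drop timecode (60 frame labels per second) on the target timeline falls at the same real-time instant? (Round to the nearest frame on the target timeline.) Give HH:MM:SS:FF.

Source frame index: (0×3600 + 10×60 + 58) × 48 + 36 = 31620.
Real time: 31620 / (48) = 2635/4 s.
Target frame: (2635/4) × (60000/1001) = 39525000/1001 ≈ 39485.514 → 39486.
At 60 labels/s: frame 39486 → 00:10:58:06.

00:10:58:06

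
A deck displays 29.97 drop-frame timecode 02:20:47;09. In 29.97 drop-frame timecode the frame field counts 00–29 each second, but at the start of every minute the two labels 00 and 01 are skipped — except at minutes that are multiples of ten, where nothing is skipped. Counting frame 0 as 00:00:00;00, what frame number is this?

253167

As if non-drop at 30 labels/s: (2 × 3600 + 20 × 60 + 47) × 30 + 9 = 253419.
Minute boundaries passed: 140; those not divisible by 10: 140 − 14 = 126; dropped labels = 2 × 126 = 252.
Actual frame index = 253419 − 252 = 253167.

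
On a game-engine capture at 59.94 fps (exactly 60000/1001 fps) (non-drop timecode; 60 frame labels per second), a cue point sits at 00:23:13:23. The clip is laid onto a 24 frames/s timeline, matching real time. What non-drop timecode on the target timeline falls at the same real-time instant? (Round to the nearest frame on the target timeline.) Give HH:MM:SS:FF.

Source frame index: (0×3600 + 23×60 + 13) × 60 + 23 = 83603.
Real time: 83603 / (60000/1001) = 83686603/60000 s.
Target frame: (83686603/60000) × (24) = 83686603/2500 ≈ 33474.641 → 33475.
At 24 labels/s: frame 33475 → 00:23:14:19.

00:23:14:19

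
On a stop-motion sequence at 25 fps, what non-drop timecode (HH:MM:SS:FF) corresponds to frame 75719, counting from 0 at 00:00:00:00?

75719 ÷ 25 = 3028 full seconds, remainder 19 frames.
3028 s = 0 h 50 min 28 s.
Timecode: 00:50:28:19.

00:50:28:19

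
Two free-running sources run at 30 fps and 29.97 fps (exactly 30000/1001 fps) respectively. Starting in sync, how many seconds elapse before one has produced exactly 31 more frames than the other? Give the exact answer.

The gap grows by |30000/1001 − 30| = 30/1001 frames per second.
Time for a 31-frame gap: 31 ÷ (30/1001) = 31031/30 s.

31031/30 seconds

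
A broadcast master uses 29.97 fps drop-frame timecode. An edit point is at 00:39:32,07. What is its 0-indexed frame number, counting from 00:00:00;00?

Complete 10-minute blocks: 3, each 17982 frames → 53946.
Remaining 9 whole minutes in the current block: 1800 + 8 × 1798 = 16184 frames.
Within the current minute: 32 × 30 + 7 − 2 = 965 (labels ;00/;01 skipped at this minute). Total = 53946 + 16184 + 965 = 71095.

71095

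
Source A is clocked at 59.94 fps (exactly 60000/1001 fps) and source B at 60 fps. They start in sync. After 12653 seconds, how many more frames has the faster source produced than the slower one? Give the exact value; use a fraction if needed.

A emits 60000/1001 × 12653 = 759180000/1001 frames; B emits 60 × 12653 = 759180.
Difference = 759180/1001 frames (≈ 758.4216); B is ahead of A.

759180/1001 frames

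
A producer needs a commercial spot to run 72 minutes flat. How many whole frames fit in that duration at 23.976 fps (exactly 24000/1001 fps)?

72 min = 4320 s.
Frames = 4320 × 24000/1001 = 103680000/1001 ≈ 103576.4236.
Complete frames: 103576.

103576 frames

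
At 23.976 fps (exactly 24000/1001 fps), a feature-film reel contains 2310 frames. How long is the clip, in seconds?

96.34625 seconds

Running time = 2310 / (24000/1001) = 96.34625 s.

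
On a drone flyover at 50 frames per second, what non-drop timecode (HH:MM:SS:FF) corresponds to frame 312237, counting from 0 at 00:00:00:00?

312237 ÷ 50 = 6244 full seconds, remainder 37 frames.
6244 s = 1 h 44 min 4 s.
Timecode: 01:44:04:37.

01:44:04:37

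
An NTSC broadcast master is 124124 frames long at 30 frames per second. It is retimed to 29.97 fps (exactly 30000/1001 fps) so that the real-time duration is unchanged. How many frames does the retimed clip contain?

124000 frames

Target frames = source frames × (target rate / source rate) = 124124 × (30000/1001)/(30) = 124124 × 1000/1001 = 124000.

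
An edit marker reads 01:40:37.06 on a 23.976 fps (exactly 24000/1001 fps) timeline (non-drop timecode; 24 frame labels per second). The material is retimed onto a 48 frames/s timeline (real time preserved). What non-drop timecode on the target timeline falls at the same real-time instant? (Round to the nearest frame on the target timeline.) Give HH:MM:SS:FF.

01:40:43:14

Source frame index: (1×3600 + 40×60 + 37) × 24 + 6 = 144894.
Real time: 144894 / (24000/1001) = 24173149/4000 s.
Target frame: (24173149/4000) × (48) = 72519447/250 ≈ 290077.788 → 290078.
At 48 labels/s: frame 290078 → 01:40:43:14.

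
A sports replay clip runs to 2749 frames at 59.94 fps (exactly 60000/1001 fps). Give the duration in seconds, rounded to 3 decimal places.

Running time = 2749 × 1001/60000 = 2751749/60000 s ≈ 45.862 s.

45.862 seconds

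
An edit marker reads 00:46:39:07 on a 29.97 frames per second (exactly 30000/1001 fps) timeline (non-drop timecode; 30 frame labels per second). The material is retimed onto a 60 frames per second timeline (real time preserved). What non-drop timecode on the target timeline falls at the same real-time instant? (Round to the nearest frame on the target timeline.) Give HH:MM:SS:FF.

00:46:42:02

Source frame index: (0×3600 + 46×60 + 39) × 30 + 7 = 83977.
Real time: 83977 / (30000/1001) = 84060977/30000 s.
Target frame: (84060977/30000) × (60) = 84060977/500 ≈ 168121.954 → 168122.
At 60 labels/s: frame 168122 → 00:46:42:02.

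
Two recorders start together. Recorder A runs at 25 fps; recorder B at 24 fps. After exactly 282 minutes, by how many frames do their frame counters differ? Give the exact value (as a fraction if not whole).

282 min = 16920 s.
A emits 25 × 16920 = 423000 frames; B emits 24 × 16920 = 406080.
Difference = 16920 frames; B is behind A.

16920 frames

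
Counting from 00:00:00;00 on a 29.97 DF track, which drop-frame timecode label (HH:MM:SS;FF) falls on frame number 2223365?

Each 10-minute DF block holds 10 × 60 × 30 − 9 × 2 = 17982 frames. 2223365 ÷ 17982 → 123 full blocks, remainder 11579.
Within the partial block the first minute is 1800 frames and each further minute 1798, so 6 further minute boundaries passed. Total skipped labels = 18 × 123 + 2 × 6 = 2226.
Non-drop label index = 2223365 + 2226 = 2225591; at 30 labels/s that is 20:36:26:11, i.e. DF 20:36:26;11.

20:36:26;11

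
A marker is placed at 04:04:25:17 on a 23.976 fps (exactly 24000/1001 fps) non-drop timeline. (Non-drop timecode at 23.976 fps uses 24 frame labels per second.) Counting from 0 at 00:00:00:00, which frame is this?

Total seconds to the label: (4 × 3600 + 4 × 60 + 25) = 14665.
Frame index = 14665 × 24 + 17 = 351977.

frame 351977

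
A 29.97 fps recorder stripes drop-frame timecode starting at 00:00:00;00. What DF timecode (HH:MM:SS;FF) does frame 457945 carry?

04:14:40;03

Each 10-minute DF block holds 10 × 60 × 30 − 9 × 2 = 17982 frames. 457945 ÷ 17982 → 25 full blocks, remainder 8395.
Within the partial block the first minute is 1800 frames and each further minute 1798, so 4 further minute boundaries passed. Total skipped labels = 18 × 25 + 2 × 4 = 458.
Non-drop label index = 457945 + 458 = 458403; at 30 labels/s that is 04:14:40:03, i.e. DF 04:14:40;03.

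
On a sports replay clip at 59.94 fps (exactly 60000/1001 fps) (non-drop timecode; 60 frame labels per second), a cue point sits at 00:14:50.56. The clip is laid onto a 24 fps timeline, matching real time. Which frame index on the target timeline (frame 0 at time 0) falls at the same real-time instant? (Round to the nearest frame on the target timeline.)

frame 21404

Source frame index: (0×3600 + 14×60 + 50) × 60 + 56 = 53456.
Real time: 53456 / (60000/1001) = 3344341/3750 s.
Target frame: (3344341/3750) × (24) = 13377364/625 ≈ 21403.782 → 21404.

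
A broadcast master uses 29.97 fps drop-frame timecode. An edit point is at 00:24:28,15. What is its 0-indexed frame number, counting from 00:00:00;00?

Complete 10-minute blocks: 2, each 17982 frames → 35964.
Remaining 4 whole minutes in the current block: 1800 + 3 × 1798 = 7194 frames.
Within the current minute: 28 × 30 + 15 − 2 = 853 (labels ;00/;01 skipped at this minute). Total = 35964 + 7194 + 853 = 44011.

44011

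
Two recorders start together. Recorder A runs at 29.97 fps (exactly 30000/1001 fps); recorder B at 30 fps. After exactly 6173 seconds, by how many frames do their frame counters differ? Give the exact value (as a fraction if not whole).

A emits 30000/1001 × 6173 = 185190000/1001 frames; B emits 30 × 6173 = 185190.
Difference = 185190/1001 frames (≈ 185.0050); B is ahead of A.

185190/1001 frames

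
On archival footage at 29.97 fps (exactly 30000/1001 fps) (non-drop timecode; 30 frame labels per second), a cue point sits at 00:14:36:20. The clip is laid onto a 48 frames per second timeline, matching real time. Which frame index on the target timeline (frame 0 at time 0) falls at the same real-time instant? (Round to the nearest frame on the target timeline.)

Source frame index: (0×3600 + 14×60 + 36) × 30 + 20 = 26300.
Real time: 26300 / (30000/1001) = 263263/300 s.
Target frame: (263263/300) × (48) = 1053052/25 ≈ 42122.080 → 42122.

frame 42122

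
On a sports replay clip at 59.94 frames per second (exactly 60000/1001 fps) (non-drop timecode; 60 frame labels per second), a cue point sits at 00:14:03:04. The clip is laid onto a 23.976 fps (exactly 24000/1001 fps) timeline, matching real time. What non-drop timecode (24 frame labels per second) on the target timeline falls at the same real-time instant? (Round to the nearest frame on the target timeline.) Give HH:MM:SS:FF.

00:14:03:02

Source frame index: (0×3600 + 14×60 + 3) × 60 + 4 = 50584.
Real time: 50584 / (60000/1001) = 6329323/7500 s.
Target frame: (6329323/7500) × (24000/1001) = 101168/5 ≈ 20233.600 → 20234.
At 24 labels/s: frame 20234 → 00:14:03:02.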